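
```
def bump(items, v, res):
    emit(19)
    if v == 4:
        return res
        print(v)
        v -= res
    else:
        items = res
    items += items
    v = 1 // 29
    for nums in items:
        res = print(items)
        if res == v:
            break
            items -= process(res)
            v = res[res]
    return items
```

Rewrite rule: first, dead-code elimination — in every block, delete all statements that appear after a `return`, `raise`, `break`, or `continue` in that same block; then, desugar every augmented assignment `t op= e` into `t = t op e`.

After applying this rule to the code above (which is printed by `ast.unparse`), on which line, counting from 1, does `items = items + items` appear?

7

Transformed code:
def bump(items, v, res):
    emit(19)
    if v == 4:
        return res
    else:
        items = res
    items = items + items
    v = 1 // 29
    for nums in items:
        res = print(items)
        if res == v:
            break
    return items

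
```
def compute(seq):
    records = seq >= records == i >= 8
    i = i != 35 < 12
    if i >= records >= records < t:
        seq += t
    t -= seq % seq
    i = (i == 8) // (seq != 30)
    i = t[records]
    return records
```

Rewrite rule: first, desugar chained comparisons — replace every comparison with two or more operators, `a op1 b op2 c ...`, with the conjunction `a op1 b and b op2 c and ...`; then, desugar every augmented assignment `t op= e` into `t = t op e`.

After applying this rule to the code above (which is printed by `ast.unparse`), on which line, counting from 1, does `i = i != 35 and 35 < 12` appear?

Transformed code:
def compute(seq):
    records = seq >= records and records == i and (i >= 8)
    i = i != 35 and 35 < 12
    if i >= records and records >= records and (records < t):
        seq = seq + t
    t = t - seq % seq
    i = (i == 8) // (seq != 30)
    i = t[records]
    return records

3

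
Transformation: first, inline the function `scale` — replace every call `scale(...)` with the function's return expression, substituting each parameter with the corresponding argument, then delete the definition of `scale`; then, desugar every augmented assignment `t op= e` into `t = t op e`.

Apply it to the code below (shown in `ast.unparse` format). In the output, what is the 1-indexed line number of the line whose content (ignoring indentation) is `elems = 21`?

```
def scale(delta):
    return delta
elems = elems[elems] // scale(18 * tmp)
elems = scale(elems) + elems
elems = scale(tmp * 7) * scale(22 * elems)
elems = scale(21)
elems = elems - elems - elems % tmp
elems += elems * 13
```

4

Transformed code:
elems = elems[elems] // (18 * tmp)
elems = elems + elems
elems = tmp * 7 * (22 * elems)
elems = 21
elems = elems - elems - elems % tmp
elems = elems + elems * 13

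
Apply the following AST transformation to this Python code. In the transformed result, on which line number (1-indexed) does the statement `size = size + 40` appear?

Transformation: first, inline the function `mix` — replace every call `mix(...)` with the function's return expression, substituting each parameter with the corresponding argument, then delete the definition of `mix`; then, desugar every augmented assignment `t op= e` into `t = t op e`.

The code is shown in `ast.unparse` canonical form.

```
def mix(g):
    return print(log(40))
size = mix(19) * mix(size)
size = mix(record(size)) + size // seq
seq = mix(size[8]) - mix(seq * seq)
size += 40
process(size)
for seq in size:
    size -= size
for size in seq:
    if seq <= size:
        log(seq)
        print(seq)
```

4

Transformed code:
size = print(log(40)) * print(log(40))
size = print(log(40)) + size // seq
seq = print(log(40)) - print(log(40))
size = size + 40
process(size)
for seq in size:
    size = size - size
for size in seq:
    if seq <= size:
        log(seq)
        print(seq)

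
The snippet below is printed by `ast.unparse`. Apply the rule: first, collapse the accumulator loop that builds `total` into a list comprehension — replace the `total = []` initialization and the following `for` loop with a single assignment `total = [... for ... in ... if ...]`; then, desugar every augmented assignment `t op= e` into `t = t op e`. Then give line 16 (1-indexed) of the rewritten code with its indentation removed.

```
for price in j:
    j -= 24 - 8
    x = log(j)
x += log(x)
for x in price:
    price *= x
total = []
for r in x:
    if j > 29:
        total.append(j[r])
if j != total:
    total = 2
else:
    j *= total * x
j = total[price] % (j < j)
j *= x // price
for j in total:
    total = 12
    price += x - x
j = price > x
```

Transformed code:
for price in j:
    j = j - (24 - 8)
    x = log(j)
x = x + log(x)
for x in price:
    price = price * x
total = [j[r] for r in x if j > 29]
if j != total:
    total = 2
else:
    j = j * (total * x)
j = total[price] % (j < j)
j = j * (x // price)
for j in total:
    total = 12
    price = price + (x - x)
j = price > x

price = price + (x - x)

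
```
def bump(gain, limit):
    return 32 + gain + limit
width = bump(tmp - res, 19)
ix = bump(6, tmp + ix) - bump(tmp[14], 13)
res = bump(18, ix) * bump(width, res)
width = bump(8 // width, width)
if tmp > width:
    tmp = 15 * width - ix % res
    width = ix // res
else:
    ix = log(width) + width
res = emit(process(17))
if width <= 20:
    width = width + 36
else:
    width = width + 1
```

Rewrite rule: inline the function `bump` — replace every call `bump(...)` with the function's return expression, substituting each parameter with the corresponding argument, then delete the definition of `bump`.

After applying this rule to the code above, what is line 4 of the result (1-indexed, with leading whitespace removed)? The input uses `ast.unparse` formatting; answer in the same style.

width = 32 + 8 // width + width

Transformed code:
width = 32 + (tmp - res) + 19
ix = 32 + 6 + (tmp + ix) - (32 + tmp[14] + 13)
res = (32 + 18 + ix) * (32 + width + res)
width = 32 + 8 // width + width
if tmp > width:
    tmp = 15 * width - ix % res
    width = ix // res
else:
    ix = log(width) + width
res = emit(process(17))
if width <= 20:
    width = width + 36
else:
    width = width + 1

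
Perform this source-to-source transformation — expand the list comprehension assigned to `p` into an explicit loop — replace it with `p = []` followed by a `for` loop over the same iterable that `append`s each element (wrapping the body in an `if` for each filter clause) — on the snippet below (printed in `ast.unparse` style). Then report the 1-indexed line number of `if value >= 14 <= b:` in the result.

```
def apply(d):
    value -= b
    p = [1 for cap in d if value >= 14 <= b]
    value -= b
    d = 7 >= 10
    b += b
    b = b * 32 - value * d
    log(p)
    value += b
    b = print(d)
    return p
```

Transformed code:
def apply(d):
    value -= b
    p = []
    for cap in d:
        if value >= 14 <= b:
            p.append(1)
    value -= b
    d = 7 >= 10
    b += b
    b = b * 32 - value * d
    log(p)
    value += b
    b = print(d)
    return p

5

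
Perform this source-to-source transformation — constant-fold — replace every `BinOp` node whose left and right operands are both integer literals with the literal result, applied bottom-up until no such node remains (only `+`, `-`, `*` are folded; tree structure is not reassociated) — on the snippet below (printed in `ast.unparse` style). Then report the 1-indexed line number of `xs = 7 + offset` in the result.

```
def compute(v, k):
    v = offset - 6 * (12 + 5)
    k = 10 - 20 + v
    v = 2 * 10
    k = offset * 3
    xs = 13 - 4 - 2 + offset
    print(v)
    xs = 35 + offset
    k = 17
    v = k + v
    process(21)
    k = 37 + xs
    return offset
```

Transformed code:
def compute(v, k):
    v = offset - 102
    k = -10 + v
    v = 20
    k = offset * 3
    xs = 7 + offset
    print(v)
    xs = 35 + offset
    k = 17
    v = k + v
    process(21)
    k = 37 + xs
    return offset

6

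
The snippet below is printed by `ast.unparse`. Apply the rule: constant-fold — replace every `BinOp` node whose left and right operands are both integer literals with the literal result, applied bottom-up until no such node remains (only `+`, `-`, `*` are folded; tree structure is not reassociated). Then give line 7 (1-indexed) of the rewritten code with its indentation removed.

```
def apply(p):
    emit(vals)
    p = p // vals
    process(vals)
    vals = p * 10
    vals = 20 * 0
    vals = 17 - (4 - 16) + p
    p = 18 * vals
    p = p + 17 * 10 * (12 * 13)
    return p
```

vals = 29 + p

Transformed code:
def apply(p):
    emit(vals)
    p = p // vals
    process(vals)
    vals = p * 10
    vals = 0
    vals = 29 + p
    p = 18 * vals
    p = p + 26520
    return p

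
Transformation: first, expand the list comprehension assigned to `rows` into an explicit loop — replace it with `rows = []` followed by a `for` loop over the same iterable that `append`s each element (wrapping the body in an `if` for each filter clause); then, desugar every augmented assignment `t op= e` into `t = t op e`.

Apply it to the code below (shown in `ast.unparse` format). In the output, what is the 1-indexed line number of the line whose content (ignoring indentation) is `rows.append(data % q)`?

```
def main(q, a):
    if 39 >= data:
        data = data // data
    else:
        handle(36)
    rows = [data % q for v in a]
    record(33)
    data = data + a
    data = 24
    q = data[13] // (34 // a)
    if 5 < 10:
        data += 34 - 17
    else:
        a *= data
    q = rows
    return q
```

Transformed code:
def main(q, a):
    if 39 >= data:
        data = data // data
    else:
        handle(36)
    rows = []
    for v in a:
        rows.append(data % q)
    record(33)
    data = data + a
    data = 24
    q = data[13] // (34 // a)
    if 5 < 10:
        data = data + (34 - 17)
    else:
        a = a * data
    q = rows
    return q

8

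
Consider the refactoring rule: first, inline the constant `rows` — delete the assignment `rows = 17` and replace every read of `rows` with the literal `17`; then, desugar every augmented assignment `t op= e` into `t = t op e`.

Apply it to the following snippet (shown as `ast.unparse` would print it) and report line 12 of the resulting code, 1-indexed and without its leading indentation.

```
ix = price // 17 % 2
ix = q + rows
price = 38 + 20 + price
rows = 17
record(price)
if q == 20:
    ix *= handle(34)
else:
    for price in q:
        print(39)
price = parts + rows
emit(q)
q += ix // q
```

Transformed code:
ix = price // 17 % 2
ix = q + 17
price = 38 + 20 + price
record(price)
if q == 20:
    ix = ix * handle(34)
else:
    for price in q:
        print(39)
price = parts + 17
emit(q)
q = q + ix // q

q = q + ix // q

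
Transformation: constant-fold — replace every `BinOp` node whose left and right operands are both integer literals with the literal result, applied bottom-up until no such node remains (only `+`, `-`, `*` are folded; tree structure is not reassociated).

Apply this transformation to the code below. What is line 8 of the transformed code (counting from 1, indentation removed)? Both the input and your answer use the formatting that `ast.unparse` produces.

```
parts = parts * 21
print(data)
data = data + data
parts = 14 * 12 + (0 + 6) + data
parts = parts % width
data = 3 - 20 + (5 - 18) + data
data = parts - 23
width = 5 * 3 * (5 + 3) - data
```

width = 120 - data

Transformed code:
parts = parts * 21
print(data)
data = data + data
parts = 174 + data
parts = parts % width
data = -30 + data
data = parts - 23
width = 120 - data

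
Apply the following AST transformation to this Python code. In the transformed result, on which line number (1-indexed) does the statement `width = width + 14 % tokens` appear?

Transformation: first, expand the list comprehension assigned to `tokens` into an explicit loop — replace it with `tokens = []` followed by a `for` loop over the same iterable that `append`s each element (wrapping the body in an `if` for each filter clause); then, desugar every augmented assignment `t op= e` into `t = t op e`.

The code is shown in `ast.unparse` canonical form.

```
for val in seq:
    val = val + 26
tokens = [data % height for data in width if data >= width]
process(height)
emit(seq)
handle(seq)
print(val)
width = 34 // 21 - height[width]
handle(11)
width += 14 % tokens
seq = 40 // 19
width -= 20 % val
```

Transformed code:
for val in seq:
    val = val + 26
tokens = []
for data in width:
    if data >= width:
        tokens.append(data % height)
process(height)
emit(seq)
handle(seq)
print(val)
width = 34 // 21 - height[width]
handle(11)
width = width + 14 % tokens
seq = 40 // 19
width = width - 20 % val

13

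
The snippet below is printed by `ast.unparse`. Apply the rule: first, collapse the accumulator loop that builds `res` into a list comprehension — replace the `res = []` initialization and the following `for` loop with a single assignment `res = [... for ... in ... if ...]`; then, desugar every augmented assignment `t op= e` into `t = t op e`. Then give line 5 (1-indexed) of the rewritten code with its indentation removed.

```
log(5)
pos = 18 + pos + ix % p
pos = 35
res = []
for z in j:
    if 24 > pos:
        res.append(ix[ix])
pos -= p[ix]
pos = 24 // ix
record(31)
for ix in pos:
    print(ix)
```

pos = pos - p[ix]

Transformed code:
log(5)
pos = 18 + pos + ix % p
pos = 35
res = [ix[ix] for z in j if 24 > pos]
pos = pos - p[ix]
pos = 24 // ix
record(31)
for ix in pos:
    print(ix)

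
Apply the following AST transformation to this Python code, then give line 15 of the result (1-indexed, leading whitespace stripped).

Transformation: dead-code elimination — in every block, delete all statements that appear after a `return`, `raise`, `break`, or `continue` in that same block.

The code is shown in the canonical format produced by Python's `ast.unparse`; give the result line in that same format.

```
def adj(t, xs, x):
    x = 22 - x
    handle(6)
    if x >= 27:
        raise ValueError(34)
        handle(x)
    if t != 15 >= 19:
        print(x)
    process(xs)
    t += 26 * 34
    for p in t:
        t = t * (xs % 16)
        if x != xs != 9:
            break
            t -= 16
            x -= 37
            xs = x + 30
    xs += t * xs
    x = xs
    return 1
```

Transformed code:
def adj(t, xs, x):
    x = 22 - x
    handle(6)
    if x >= 27:
        raise ValueError(34)
    if t != 15 >= 19:
        print(x)
    process(xs)
    t += 26 * 34
    for p in t:
        t = t * (xs % 16)
        if x != xs != 9:
            break
    xs += t * xs
    x = xs
    return 1

x = xs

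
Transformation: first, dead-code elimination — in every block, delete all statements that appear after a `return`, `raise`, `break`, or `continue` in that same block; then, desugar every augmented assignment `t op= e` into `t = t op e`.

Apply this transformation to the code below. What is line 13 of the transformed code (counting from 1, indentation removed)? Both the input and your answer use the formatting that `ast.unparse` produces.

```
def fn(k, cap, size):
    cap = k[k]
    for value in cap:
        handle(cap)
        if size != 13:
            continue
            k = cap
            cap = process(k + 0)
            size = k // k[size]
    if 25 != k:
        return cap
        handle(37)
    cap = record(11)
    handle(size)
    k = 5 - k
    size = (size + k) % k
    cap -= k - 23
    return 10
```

Transformed code:
def fn(k, cap, size):
    cap = k[k]
    for value in cap:
        handle(cap)
        if size != 13:
            continue
    if 25 != k:
        return cap
    cap = record(11)
    handle(size)
    k = 5 - k
    size = (size + k) % k
    cap = cap - (k - 23)
    return 10

cap = cap - (k - 23)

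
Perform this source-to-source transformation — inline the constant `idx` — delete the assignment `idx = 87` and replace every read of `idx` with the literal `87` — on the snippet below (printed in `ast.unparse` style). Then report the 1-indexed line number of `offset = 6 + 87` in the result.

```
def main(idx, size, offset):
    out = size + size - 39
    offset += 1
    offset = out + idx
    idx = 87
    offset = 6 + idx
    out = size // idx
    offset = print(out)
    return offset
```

Transformed code:
def main(idx, size, offset):
    out = size + size - 39
    offset += 1
    offset = out + 87
    offset = 6 + 87
    out = size // 87
    offset = print(out)
    return offset

5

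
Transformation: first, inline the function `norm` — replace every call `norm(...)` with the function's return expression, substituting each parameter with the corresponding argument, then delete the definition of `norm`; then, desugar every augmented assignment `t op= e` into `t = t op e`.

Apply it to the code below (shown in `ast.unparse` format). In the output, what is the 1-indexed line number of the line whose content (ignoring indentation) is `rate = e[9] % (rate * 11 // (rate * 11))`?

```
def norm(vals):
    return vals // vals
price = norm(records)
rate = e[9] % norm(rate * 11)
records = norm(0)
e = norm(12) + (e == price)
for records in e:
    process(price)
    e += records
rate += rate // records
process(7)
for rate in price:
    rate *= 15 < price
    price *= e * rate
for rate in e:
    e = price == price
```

Transformed code:
price = records // records
rate = e[9] % (rate * 11 // (rate * 11))
records = 0 // 0
e = 12 // 12 + (e == price)
for records in e:
    process(price)
    e = e + records
rate = rate + rate // records
process(7)
for rate in price:
    rate = rate * (15 < price)
    price = price * (e * rate)
for rate in e:
    e = price == price

2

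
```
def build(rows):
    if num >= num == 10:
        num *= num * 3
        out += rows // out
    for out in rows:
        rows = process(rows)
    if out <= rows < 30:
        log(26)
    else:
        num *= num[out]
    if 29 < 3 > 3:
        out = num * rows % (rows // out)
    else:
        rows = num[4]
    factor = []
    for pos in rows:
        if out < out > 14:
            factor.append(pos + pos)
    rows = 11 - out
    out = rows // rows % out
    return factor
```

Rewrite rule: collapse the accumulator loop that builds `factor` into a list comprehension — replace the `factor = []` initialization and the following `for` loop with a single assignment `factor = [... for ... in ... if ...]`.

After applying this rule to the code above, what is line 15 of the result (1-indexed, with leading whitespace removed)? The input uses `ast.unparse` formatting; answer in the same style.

Transformed code:
def build(rows):
    if num >= num == 10:
        num *= num * 3
        out += rows // out
    for out in rows:
        rows = process(rows)
    if out <= rows < 30:
        log(26)
    else:
        num *= num[out]
    if 29 < 3 > 3:
        out = num * rows % (rows // out)
    else:
        rows = num[4]
    factor = [pos + pos for pos in rows if out < out > 14]
    rows = 11 - out
    out = rows // rows % out
    return factor

factor = [pos + pos for pos in rows if out < out > 14]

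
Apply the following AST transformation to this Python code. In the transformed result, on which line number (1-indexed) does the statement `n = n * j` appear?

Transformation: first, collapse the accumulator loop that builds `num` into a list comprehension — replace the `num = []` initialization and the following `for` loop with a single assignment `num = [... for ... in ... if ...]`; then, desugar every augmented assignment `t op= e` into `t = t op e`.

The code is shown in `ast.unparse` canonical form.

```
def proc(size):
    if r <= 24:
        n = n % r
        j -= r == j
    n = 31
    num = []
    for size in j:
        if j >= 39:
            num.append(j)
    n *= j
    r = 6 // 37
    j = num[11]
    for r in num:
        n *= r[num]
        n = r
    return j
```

Transformed code:
def proc(size):
    if r <= 24:
        n = n % r
        j = j - (r == j)
    n = 31
    num = [j for size in j if j >= 39]
    n = n * j
    r = 6 // 37
    j = num[11]
    for r in num:
        n = n * r[num]
        n = r
    return j

7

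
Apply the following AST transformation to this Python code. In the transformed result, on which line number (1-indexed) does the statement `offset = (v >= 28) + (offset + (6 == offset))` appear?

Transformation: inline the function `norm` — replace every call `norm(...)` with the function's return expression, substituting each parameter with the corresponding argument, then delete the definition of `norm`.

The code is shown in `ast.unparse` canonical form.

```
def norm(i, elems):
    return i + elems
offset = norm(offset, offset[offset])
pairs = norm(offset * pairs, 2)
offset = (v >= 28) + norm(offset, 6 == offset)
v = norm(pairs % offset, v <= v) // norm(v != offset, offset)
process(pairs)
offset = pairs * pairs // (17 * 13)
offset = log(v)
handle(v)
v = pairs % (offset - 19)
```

3

Transformed code:
offset = offset + offset[offset]
pairs = offset * pairs + 2
offset = (v >= 28) + (offset + (6 == offset))
v = (pairs % offset + (v <= v)) // ((v != offset) + offset)
process(pairs)
offset = pairs * pairs // (17 * 13)
offset = log(v)
handle(v)
v = pairs % (offset - 19)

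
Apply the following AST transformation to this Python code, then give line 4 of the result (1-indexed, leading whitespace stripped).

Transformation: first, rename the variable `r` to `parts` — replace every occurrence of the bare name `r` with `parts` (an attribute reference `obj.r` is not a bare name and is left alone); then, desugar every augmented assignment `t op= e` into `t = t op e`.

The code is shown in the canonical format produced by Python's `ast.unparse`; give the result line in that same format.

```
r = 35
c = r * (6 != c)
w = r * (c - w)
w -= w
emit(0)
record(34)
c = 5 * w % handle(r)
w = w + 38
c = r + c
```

w = w - w

Transformed code:
parts = 35
c = parts * (6 != c)
w = parts * (c - w)
w = w - w
emit(0)
record(34)
c = 5 * w % handle(parts)
w = w + 38
c = parts + c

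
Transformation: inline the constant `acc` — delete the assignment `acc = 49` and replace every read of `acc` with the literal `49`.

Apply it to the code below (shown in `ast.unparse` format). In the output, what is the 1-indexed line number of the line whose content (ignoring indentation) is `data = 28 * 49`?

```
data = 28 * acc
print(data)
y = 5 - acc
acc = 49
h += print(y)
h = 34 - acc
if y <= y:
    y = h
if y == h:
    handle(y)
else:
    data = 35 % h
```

Transformed code:
data = 28 * 49
print(data)
y = 5 - 49
h += print(y)
h = 34 - 49
if y <= y:
    y = h
if y == h:
    handle(y)
else:
    data = 35 % h

1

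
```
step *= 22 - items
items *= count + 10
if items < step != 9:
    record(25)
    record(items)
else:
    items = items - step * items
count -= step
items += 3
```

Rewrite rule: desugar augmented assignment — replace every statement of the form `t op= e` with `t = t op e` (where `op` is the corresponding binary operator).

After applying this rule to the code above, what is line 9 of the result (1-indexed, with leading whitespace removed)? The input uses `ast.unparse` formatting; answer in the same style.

Transformed code:
step = step * (22 - items)
items = items * (count + 10)
if items < step != 9:
    record(25)
    record(items)
else:
    items = items - step * items
count = count - step
items = items + 3

items = items + 3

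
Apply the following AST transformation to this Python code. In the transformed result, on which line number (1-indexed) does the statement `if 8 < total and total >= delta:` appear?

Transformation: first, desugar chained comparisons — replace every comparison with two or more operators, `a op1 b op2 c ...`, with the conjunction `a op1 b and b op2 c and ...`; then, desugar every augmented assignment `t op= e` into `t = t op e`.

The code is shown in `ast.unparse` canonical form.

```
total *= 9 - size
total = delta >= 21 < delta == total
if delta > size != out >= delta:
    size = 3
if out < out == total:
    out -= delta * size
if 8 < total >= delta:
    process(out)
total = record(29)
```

7

Transformed code:
total = total * (9 - size)
total = delta >= 21 and 21 < delta and (delta == total)
if delta > size and size != out and (out >= delta):
    size = 3
if out < out and out == total:
    out = out - delta * size
if 8 < total and total >= delta:
    process(out)
total = record(29)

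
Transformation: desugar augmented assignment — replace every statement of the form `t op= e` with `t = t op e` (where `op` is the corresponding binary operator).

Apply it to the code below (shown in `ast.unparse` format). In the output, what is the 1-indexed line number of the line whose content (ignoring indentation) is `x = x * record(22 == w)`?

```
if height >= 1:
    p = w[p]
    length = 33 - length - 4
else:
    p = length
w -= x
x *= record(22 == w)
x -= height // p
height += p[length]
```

7

Transformed code:
if height >= 1:
    p = w[p]
    length = 33 - length - 4
else:
    p = length
w = w - x
x = x * record(22 == w)
x = x - height // p
height = height + p[length]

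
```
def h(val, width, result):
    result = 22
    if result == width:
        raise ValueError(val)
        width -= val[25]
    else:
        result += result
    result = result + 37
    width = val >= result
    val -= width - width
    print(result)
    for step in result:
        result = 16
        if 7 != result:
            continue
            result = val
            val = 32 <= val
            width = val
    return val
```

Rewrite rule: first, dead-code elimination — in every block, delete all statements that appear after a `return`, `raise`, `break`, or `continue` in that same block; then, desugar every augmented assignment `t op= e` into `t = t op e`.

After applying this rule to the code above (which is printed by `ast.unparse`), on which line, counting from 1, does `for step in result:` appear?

11

Transformed code:
def h(val, width, result):
    result = 22
    if result == width:
        raise ValueError(val)
    else:
        result = result + result
    result = result + 37
    width = val >= result
    val = val - (width - width)
    print(result)
    for step in result:
        result = 16
        if 7 != result:
            continue
    return val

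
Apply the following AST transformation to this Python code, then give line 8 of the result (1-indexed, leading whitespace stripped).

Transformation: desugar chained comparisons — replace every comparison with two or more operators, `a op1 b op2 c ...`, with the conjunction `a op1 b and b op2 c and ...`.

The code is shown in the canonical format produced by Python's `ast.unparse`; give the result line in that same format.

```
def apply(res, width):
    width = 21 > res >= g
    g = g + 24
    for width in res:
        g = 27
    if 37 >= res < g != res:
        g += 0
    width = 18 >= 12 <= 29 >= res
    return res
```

Transformed code:
def apply(res, width):
    width = 21 > res and res >= g
    g = g + 24
    for width in res:
        g = 27
    if 37 >= res and res < g and (g != res):
        g += 0
    width = 18 >= 12 and 12 <= 29 and (29 >= res)
    return res

width = 18 >= 12 and 12 <= 29 and (29 >= res)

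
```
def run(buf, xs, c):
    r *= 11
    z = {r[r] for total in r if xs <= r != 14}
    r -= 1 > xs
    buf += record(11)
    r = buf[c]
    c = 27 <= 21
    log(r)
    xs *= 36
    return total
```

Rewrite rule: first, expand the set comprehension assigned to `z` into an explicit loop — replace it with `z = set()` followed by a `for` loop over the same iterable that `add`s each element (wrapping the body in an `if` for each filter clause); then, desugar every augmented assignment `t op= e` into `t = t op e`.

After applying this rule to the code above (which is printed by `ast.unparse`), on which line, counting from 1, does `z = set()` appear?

3

Transformed code:
def run(buf, xs, c):
    r = r * 11
    z = set()
    for total in r:
        if xs <= r != 14:
            z.add(r[r])
    r = r - (1 > xs)
    buf = buf + record(11)
    r = buf[c]
    c = 27 <= 21
    log(r)
    xs = xs * 36
    return total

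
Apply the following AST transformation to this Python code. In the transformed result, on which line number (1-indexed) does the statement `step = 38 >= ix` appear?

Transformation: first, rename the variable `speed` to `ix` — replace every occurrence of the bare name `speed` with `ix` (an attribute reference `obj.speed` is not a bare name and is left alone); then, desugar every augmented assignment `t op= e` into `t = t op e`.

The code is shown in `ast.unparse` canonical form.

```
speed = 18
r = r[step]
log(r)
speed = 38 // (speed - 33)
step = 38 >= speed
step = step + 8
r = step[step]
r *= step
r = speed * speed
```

5

Transformed code:
ix = 18
r = r[step]
log(r)
ix = 38 // (ix - 33)
step = 38 >= ix
step = step + 8
r = step[step]
r = r * step
r = ix * ix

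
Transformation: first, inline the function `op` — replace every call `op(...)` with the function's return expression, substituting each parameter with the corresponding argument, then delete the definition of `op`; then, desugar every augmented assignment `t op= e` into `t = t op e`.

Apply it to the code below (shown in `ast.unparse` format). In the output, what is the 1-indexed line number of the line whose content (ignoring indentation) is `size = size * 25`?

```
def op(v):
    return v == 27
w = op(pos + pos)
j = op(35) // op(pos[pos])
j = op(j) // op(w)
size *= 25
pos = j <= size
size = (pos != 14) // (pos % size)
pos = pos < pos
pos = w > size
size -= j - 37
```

Transformed code:
w = pos + pos == 27
j = (35 == 27) // (pos[pos] == 27)
j = (j == 27) // (w == 27)
size = size * 25
pos = j <= size
size = (pos != 14) // (pos % size)
pos = pos < pos
pos = w > size
size = size - (j - 37)

4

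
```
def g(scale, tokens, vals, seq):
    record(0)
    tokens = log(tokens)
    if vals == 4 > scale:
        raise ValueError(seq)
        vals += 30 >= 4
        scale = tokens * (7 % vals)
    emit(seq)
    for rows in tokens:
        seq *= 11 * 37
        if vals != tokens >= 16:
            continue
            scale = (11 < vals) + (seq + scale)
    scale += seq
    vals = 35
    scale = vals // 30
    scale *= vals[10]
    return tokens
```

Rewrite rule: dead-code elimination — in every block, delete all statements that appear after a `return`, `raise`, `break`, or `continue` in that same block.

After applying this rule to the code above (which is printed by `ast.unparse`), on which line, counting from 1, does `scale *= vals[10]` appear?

Transformed code:
def g(scale, tokens, vals, seq):
    record(0)
    tokens = log(tokens)
    if vals == 4 > scale:
        raise ValueError(seq)
    emit(seq)
    for rows in tokens:
        seq *= 11 * 37
        if vals != tokens >= 16:
            continue
    scale += seq
    vals = 35
    scale = vals // 30
    scale *= vals[10]
    return tokens

14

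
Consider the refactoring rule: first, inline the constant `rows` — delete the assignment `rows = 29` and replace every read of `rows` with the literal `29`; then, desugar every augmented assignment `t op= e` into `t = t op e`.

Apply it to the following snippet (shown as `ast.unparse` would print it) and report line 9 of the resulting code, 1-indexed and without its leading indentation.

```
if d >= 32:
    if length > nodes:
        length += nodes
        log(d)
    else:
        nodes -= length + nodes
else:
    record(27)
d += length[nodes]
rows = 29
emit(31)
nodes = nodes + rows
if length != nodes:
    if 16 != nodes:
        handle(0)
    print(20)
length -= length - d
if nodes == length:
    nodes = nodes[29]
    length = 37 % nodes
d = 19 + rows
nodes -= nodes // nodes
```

Transformed code:
if d >= 32:
    if length > nodes:
        length = length + nodes
        log(d)
    else:
        nodes = nodes - (length + nodes)
else:
    record(27)
d = d + length[nodes]
emit(31)
nodes = nodes + 29
if length != nodes:
    if 16 != nodes:
        handle(0)
    print(20)
length = length - (length - d)
if nodes == length:
    nodes = nodes[29]
    length = 37 % nodes
d = 19 + 29
nodes = nodes - nodes // nodes

d = d + length[nodes]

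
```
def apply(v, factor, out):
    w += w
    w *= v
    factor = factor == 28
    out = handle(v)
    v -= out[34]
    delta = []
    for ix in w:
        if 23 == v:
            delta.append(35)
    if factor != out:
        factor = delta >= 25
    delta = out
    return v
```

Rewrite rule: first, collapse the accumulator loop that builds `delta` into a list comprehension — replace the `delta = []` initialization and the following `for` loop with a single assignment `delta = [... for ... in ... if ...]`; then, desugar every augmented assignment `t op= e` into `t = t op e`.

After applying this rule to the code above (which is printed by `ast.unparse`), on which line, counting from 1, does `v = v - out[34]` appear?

Transformed code:
def apply(v, factor, out):
    w = w + w
    w = w * v
    factor = factor == 28
    out = handle(v)
    v = v - out[34]
    delta = [35 for ix in w if 23 == v]
    if factor != out:
        factor = delta >= 25
    delta = out
    return v

6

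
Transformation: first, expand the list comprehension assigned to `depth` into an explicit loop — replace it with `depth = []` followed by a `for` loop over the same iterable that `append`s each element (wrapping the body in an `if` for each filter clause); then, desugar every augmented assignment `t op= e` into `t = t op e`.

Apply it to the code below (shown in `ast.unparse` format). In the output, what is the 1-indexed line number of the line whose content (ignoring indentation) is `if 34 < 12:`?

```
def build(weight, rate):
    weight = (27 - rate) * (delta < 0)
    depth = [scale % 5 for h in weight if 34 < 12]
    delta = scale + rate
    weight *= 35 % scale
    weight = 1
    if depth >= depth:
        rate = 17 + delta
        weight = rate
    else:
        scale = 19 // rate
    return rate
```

Transformed code:
def build(weight, rate):
    weight = (27 - rate) * (delta < 0)
    depth = []
    for h in weight:
        if 34 < 12:
            depth.append(scale % 5)
    delta = scale + rate
    weight = weight * (35 % scale)
    weight = 1
    if depth >= depth:
        rate = 17 + delta
        weight = rate
    else:
        scale = 19 // rate
    return rate

5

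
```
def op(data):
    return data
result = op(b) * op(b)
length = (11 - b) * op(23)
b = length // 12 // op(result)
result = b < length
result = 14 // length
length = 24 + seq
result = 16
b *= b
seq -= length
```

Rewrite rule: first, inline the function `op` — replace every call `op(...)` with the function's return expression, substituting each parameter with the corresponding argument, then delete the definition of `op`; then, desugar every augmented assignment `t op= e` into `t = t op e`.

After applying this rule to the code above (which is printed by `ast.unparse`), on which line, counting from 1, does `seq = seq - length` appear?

9

Transformed code:
result = b * b
length = (11 - b) * 23
b = length // 12 // result
result = b < length
result = 14 // length
length = 24 + seq
result = 16
b = b * b
seq = seq - length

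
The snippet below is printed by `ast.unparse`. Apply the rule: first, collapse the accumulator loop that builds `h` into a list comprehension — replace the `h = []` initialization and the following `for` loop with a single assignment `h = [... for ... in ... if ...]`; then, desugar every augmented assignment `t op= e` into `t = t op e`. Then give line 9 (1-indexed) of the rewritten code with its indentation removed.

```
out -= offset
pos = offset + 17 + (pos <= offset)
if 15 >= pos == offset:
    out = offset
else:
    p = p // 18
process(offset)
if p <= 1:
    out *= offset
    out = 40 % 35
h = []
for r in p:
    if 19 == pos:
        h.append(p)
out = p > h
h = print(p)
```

Transformed code:
out = out - offset
pos = offset + 17 + (pos <= offset)
if 15 >= pos == offset:
    out = offset
else:
    p = p // 18
process(offset)
if p <= 1:
    out = out * offset
    out = 40 % 35
h = [p for r in p if 19 == pos]
out = p > h
h = print(p)

out = out * offset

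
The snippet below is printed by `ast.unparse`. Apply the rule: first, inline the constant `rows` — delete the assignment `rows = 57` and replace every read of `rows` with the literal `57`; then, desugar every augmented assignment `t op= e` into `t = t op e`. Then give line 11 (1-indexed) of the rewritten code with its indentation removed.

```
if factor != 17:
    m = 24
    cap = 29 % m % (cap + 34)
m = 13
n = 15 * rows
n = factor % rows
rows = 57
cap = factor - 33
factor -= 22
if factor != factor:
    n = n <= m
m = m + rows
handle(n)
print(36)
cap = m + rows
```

Transformed code:
if factor != 17:
    m = 24
    cap = 29 % m % (cap + 34)
m = 13
n = 15 * 57
n = factor % 57
cap = factor - 33
factor = factor - 22
if factor != factor:
    n = n <= m
m = m + 57
handle(n)
print(36)
cap = m + 57

m = m + 57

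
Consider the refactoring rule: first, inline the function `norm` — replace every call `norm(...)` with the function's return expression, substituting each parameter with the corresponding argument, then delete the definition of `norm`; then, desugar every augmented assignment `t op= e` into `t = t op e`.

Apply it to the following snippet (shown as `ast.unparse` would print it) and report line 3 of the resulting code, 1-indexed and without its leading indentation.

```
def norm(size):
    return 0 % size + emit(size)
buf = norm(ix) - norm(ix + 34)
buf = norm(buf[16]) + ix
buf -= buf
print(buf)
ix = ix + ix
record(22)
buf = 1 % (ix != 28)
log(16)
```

buf = buf - buf

Transformed code:
buf = 0 % ix + emit(ix) - (0 % (ix + 34) + emit(ix + 34))
buf = 0 % buf[16] + emit(buf[16]) + ix
buf = buf - buf
print(buf)
ix = ix + ix
record(22)
buf = 1 % (ix != 28)
log(16)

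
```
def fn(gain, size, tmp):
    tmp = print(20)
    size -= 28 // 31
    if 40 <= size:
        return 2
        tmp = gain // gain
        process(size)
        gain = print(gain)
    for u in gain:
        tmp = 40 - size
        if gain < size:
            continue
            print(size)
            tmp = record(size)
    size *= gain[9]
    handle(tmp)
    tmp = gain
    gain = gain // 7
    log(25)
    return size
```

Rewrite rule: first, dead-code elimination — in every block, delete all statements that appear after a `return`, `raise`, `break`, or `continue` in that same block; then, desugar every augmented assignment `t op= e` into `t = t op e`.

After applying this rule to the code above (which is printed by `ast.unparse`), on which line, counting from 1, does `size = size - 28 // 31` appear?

Transformed code:
def fn(gain, size, tmp):
    tmp = print(20)
    size = size - 28 // 31
    if 40 <= size:
        return 2
    for u in gain:
        tmp = 40 - size
        if gain < size:
            continue
    size = size * gain[9]
    handle(tmp)
    tmp = gain
    gain = gain // 7
    log(25)
    return size

3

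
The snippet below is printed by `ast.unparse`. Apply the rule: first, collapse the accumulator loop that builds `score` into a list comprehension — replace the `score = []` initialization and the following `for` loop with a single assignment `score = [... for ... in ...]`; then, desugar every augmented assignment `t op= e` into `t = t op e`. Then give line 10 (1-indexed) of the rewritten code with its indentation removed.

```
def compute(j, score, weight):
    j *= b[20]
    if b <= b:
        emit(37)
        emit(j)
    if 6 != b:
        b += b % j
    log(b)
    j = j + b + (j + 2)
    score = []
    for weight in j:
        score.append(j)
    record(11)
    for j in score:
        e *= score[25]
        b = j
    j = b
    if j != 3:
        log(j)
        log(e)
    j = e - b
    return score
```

Transformed code:
def compute(j, score, weight):
    j = j * b[20]
    if b <= b:
        emit(37)
        emit(j)
    if 6 != b:
        b = b + b % j
    log(b)
    j = j + b + (j + 2)
    score = [j for weight in j]
    record(11)
    for j in score:
        e = e * score[25]
        b = j
    j = b
    if j != 3:
        log(j)
        log(e)
    j = e - b
    return score

score = [j for weight in j]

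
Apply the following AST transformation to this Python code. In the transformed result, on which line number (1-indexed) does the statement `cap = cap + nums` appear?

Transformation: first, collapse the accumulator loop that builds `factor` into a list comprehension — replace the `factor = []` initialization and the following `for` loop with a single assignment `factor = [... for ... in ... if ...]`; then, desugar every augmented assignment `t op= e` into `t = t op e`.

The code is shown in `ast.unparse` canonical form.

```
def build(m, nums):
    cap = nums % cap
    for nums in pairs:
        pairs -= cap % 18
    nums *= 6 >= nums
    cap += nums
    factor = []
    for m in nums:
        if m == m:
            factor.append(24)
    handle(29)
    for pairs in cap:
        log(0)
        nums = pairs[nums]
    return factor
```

Transformed code:
def build(m, nums):
    cap = nums % cap
    for nums in pairs:
        pairs = pairs - cap % 18
    nums = nums * (6 >= nums)
    cap = cap + nums
    factor = [24 for m in nums if m == m]
    handle(29)
    for pairs in cap:
        log(0)
        nums = pairs[nums]
    return factor

6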